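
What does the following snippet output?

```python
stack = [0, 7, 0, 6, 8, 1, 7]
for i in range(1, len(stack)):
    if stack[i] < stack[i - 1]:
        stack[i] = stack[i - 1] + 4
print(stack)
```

[0, 7, 11, 15, 19, 23, 27]

i=1: 7>=0, unchanged → [0, 7, 0, 6, 8, 1, 7]
i=2: 0<7, stack[2] = 7+4 = 11 → [0, 7, 11, 6, 8, 1, 7]
i=3: 6<11, stack[3] = 11+4 = 15 → [0, 7, 11, 15, 8, 1, 7]
i=4: 8<15, stack[4] = 15+4 = 19 → [0, 7, 11, 15, 19, 1, 7]
i=5: 1<19, stack[5] = 19+4 = 23 → [0, 7, 11, 15, 19, 23, 7]
i=6: 7<23, stack[6] = 23+4 = 27 → [0, 7, 11, 15, 19, 23, 27]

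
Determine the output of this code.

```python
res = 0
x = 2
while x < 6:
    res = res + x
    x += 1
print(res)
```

14

x=2: res = 0+2 = 2
x=3: res = 2+3 = 5
x=4: res = 5+4 = 9
x=5: res = 9+5 = 14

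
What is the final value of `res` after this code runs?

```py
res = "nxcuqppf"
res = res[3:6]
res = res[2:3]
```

'p'

slice [3:6] → 'uqp'
slice [2:3] → 'p'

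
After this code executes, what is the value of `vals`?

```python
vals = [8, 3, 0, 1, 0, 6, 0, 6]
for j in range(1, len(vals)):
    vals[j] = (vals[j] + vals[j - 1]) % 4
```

[8, 3, 3, 0, 0, 2, 2, 0]

j=1: vals[1] = (3+8)%4 = 3 → [8, 3, 0, 1, 0, 6, 0, 6]
j=2: vals[2] = (0+3)%4 = 3 → [8, 3, 3, 1, 0, 6, 0, 6]
j=3: vals[3] = (1+3)%4 = 0 → [8, 3, 3, 0, 0, 6, 0, 6]
j=4: vals[4] = (0+0)%4 = 0 → [8, 3, 3, 0, 0, 6, 0, 6]
j=5: vals[5] = (6+0)%4 = 2 → [8, 3, 3, 0, 0, 2, 0, 6]
j=6: vals[6] = (0+2)%4 = 2 → [8, 3, 3, 0, 0, 2, 2, 6]
j=7: vals[7] = (6+2)%4 = 0 → [8, 3, 3, 0, 0, 2, 2, 0]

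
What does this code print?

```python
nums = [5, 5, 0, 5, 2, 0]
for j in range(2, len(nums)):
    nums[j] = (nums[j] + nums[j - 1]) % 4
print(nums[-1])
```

0

j=2: nums[2] = (0+5)%4 = 1 → [5, 5, 1, 5, 2, 0]
j=3: nums[3] = (5+1)%4 = 2 → [5, 5, 1, 2, 2, 0]
j=4: nums[4] = (2+2)%4 = 0 → [5, 5, 1, 2, 0, 0]
j=5: nums[5] = (0+0)%4 = 0 → [5, 5, 1, 2, 0, 0]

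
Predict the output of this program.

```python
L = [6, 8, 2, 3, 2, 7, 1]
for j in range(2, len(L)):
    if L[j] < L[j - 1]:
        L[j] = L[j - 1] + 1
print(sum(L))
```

69

j=2: 2<8, L[2] = 8+1 = 9 → [6, 8, 9, 3, 2, 7, 1]
j=3: 3<9, L[3] = 9+1 = 10 → [6, 8, 9, 10, 2, 7, 1]
j=4: 2<10, L[4] = 10+1 = 11 → [6, 8, 9, 10, 11, 7, 1]
j=5: 7<11, L[5] = 11+1 = 12 → [6, 8, 9, 10, 11, 12, 1]
j=6: 1<12, L[6] = 12+1 = 13 → [6, 8, 9, 10, 11, 12, 13]
sum = 69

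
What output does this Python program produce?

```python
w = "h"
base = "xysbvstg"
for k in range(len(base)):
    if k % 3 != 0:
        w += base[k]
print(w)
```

k=0: skip
k=1: add 'y' → 'hy'
k=2: add 's' → 'hys'
k=3: skip
k=4: add 'v' → 'hysv'
k=5: add 's' → 'hysvs'
k=6: skip
k=7: add 'g' → 'hysvsg'

hysvsg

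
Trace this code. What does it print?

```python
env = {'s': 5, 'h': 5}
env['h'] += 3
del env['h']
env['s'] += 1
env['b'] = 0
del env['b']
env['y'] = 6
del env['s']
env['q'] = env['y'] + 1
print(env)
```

{'y': 6, 'q': 7}

env['h'] = 5+3 = 8 → {'s': 5, 'h': 8}
del 'h' → {'s': 5}
env['s'] = 5+1 = 6 → {'s': 6}
env['b'] = 0 → {'s': 6, 'b': 0}
del 'b' → {'s': 6}
env['y'] = 6 → {'s': 6, 'y': 6}
del 's' → {'y': 6}
env['q'] = env['y']+1 = 7 → {'y': 6, 'q': 7}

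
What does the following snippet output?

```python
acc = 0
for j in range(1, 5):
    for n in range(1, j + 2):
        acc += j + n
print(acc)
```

j=1,n=1: acc = 0+2 = 2
j=1,n=2: acc = 2+3 = 5
j=2,n=1: acc = 5+3 = 8
j=2,n=2: acc = 8+4 = 12
j=2,n=3: acc = 12+5 = 17
j=3,n=1: acc = 17+4 = 21
j=3,n=2: acc = 21+5 = 26
j=3,n=3: acc = 26+6 = 32
j=3,n=4: acc = 32+7 = 39
j=4,n=1: acc = 39+5 = 44
j=4,n=2: acc = 44+6 = 50
j=4,n=3: acc = 50+7 = 57
j=4,n=4: acc = 57+8 = 65
j=4,n=5: acc = 65+9 = 74

74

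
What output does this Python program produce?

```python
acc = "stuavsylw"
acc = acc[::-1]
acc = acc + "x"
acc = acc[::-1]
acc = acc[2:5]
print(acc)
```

reverse → 'wlysvauts'
+ 'x' → 'wlysvautsx'
reverse → 'xstuavsylw'
slice [2:5] → 'tua'

tua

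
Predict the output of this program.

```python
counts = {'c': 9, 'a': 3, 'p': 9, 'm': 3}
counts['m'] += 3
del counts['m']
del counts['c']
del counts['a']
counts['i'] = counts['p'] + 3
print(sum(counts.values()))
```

counts['m'] = 3+3 = 6 → {'c': 9, 'a': 3, 'p': 9, 'm': 6}
del 'm' → {'c': 9, 'a': 3, 'p': 9}
del 'c' → {'a': 3, 'p': 9}
del 'a' → {'p': 9}
counts['i'] = counts['p']+3 = 12 → {'p': 9, 'i': 12}
sum of values = 21

21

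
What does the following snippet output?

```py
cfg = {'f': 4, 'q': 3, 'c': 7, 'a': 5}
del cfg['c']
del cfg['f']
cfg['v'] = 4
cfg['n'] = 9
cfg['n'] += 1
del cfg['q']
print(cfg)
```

{'a': 5, 'v': 4, 'n': 10}

del 'c' → {'f': 4, 'q': 3, 'a': 5}
del 'f' → {'q': 3, 'a': 5}
cfg['v'] = 4 → {'q': 3, 'a': 5, 'v': 4}
cfg['n'] = 9 → {'q': 3, 'a': 5, 'v': 4, 'n': 9}
cfg['n'] = 9+1 = 10 → {'q': 3, 'a': 5, 'v': 4, 'n': 10}
del 'q' → {'a': 5, 'v': 4, 'n': 10}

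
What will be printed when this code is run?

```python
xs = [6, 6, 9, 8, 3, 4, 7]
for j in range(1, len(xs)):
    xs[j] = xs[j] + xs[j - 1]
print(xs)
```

j=1: xs[1] = 6+6 = 12 → [6, 12, 9, 8, 3, 4, 7]
j=2: xs[2] = 9+12 = 21 → [6, 12, 21, 8, 3, 4, 7]
j=3: xs[3] = 8+21 = 29 → [6, 12, 21, 29, 3, 4, 7]
j=4: xs[4] = 3+29 = 32 → [6, 12, 21, 29, 32, 4, 7]
j=5: xs[5] = 4+32 = 36 → [6, 12, 21, 29, 32, 36, 7]
j=6: xs[6] = 7+36 = 43 → [6, 12, 21, 29, 32, 36, 43]

[6, 12, 21, 29, 32, 36, 43]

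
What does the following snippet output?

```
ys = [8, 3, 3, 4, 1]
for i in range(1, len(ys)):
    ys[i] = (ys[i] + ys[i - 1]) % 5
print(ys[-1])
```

i=1: ys[1] = (3+8)%5 = 1 → [8, 1, 3, 4, 1]
i=2: ys[2] = (3+1)%5 = 4 → [8, 1, 4, 4, 1]
i=3: ys[3] = (4+4)%5 = 3 → [8, 1, 4, 3, 1]
i=4: ys[4] = (1+3)%5 = 4 → [8, 1, 4, 3, 4]

4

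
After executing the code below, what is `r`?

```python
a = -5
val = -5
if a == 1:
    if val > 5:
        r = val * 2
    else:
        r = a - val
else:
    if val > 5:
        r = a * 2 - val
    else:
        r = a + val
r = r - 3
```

a=-5, val=-5
a == 1 is False; val > 5 is False
→ r = a + val = -10
r = (-10)-3 = -13

-13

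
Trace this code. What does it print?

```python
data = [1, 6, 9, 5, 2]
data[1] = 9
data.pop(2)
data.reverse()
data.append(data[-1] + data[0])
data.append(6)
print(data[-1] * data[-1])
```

data[1] = 9 → [1, 9, 9, 5, 2]
pop(2) removes 9 → [1, 9, 5, 2]
reverse → [2, 5, 9, 1]
append data[-1]+data[0] = 1+2 = 3 → [2, 5, 9, 1, 3]
append 6 → [2, 5, 9, 1, 3, 6]
data[-1]*data[-1] = 6*6 = 36

36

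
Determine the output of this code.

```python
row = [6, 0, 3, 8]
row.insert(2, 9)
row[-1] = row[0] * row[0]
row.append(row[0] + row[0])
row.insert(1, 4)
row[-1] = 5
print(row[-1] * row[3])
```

45

insert 9 at 2 → [6, 0, 9, 3, 8]
row[-1] = row[0]*row[0] = 6*6 = 36 → [6, 0, 9, 3, 36]
append row[0]+row[0] = 6+6 = 12 → [6, 0, 9, 3, 36, 12]
insert 4 at 1 → [6, 4, 0, 9, 3, 36, 12]
row[-1] = 5 → [6, 4, 0, 9, 3, 36, 5]
row[-1]*row[3] = 5*9 = 45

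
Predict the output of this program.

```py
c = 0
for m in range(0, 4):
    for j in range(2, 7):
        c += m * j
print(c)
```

m=0,j=2: c = 0+0 = 0
m=0,j=3: c = 0+0 = 0
m=0,j=4: c = 0+0 = 0
m=0,j=5: c = 0+0 = 0
m=0,j=6: c = 0+0 = 0
m=1,j=2: c = 0+2 = 2
m=1,j=3: c = 2+3 = 5
m=1,j=4: c = 5+4 = 9
m=1,j=5: c = 9+5 = 14
m=1,j=6: c = 14+6 = 20
m=2,j=2: c = 20+4 = 24
m=2,j=3: c = 24+6 = 30
m=2,j=4: c = 30+8 = 38
m=2,j=5: c = 38+10 = 48
m=2,j=6: c = 48+12 = 60
m=3,j=2: c = 60+6 = 66
m=3,j=3: c = 66+9 = 75
m=3,j=4: c = 75+12 = 87
m=3,j=5: c = 87+15 = 102
m=3,j=6: c = 102+18 = 120

120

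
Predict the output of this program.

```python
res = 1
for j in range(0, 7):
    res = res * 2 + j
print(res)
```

j=0: res = 1*2+0 = 2
j=1: res = 2*2+1 = 5
j=2: res = 5*2+2 = 12
j=3: res = 12*2+3 = 27
j=4: res = 27*2+4 = 58
j=5: res = 58*2+5 = 121
j=6: res = 121*2+6 = 248

248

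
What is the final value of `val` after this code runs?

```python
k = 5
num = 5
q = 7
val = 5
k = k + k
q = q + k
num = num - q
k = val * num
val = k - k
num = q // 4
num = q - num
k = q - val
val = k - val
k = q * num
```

17

k = 5+5 = 10
q = 7+10 = 17
num = 5-17 = -12
k = 5*(-12) = -60
val = (-60)-(-60) = 0
num = 17//4 = 4
num = 17-4 = 13
k = 17-0 = 17
val = 17-0 = 17
k = 17*13 = 221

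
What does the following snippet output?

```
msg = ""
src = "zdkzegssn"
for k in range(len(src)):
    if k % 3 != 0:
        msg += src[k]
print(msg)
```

dkegsn

k=0: skip
k=1: add 'd' → 'd'
k=2: add 'k' → 'dk'
k=3: skip
k=4: add 'e' → 'dke'
k=5: add 'g' → 'dkeg'
k=6: skip
k=7: add 's' → 'dkegs'
k=8: add 'n' → 'dkegsn'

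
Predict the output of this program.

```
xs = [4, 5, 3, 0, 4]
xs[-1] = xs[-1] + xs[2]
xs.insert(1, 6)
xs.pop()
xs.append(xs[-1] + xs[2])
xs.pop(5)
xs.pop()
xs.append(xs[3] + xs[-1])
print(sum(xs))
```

24

xs[-1] = xs[-1]+xs[2] = 4+3 = 7 → [4, 5, 3, 0, 7]
insert 6 at 1 → [4, 6, 5, 3, 0, 7]
pop() removes 7 → [4, 6, 5, 3, 0]
append xs[-1]+xs[2] = 0+5 = 5 → [4, 6, 5, 3, 0, 5]
pop(5) removes 5 → [4, 6, 5, 3, 0]
pop() removes 0 → [4, 6, 5, 3]
append xs[3]+xs[-1] = 3+3 = 6 → [4, 6, 5, 3, 6]
sum = 24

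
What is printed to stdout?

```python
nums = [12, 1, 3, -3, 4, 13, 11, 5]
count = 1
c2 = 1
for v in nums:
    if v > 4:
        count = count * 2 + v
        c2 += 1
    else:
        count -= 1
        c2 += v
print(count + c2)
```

169

v=12: >4, count = 1*2+12 = 14; c2=2
v=1: not >4, count = 14-1 = 13; c2=3
v=3: not >4, count = 13-1 = 12; c2=6
v=-3: not >4, count = 12-1 = 11; c2=3
v=4: not >4, count = 11-1 = 10; c2=7
v=13: >4, count = 10*2+13 = 33; c2=8
v=11: >4, count = 33*2+11 = 77; c2=9
v=5: >4, count = 77*2+5 = 159; c2=10
count+c2 = 159+10 = 169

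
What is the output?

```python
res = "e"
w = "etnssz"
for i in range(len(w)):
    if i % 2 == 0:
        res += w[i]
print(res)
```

eens

i=0: add 'e' → 'ee'
i=1: skip
i=2: add 'n' → 'een'
i=3: skip
i=4: add 's' → 'eens'
i=5: skip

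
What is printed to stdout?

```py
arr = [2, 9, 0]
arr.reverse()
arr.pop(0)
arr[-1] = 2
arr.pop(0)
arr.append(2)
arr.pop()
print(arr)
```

reverse → [0, 9, 2]
pop(0) removes 0 → [9, 2]
arr[-1] = 2 → [9, 2]
pop(0) removes 9 → [2]
append 2 → [2, 2]
pop() removes 2 → [2]

[2]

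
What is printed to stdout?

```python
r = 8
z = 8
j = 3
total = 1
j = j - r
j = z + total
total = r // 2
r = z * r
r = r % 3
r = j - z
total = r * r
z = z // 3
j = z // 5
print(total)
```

1

j = 3-8 = -5
j = 8+1 = 9
total = 8//2 = 4
r = 8*8 = 64
r = 64%3 = 1
r = 9-8 = 1
total = 1*1 = 1
z = 8//3 = 2
j = 2//5 = 0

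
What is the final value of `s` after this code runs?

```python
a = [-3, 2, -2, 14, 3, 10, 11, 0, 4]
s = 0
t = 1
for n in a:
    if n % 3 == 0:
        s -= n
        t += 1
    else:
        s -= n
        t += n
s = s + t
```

4

n=-3: %3==0, s = 0-(-3) = 3; t=2
n=2: not %3==0, s = 3-2 = 1; t=4
n=-2: not %3==0, s = 1-(-2) = 3; t=2
n=14: not %3==0, s = 3-14 = -11; t=16
n=3: %3==0, s = (-11)-3 = -14; t=17
n=10: not %3==0, s = (-14)-10 = -24; t=27
n=11: not %3==0, s = (-24)-11 = -35; t=38
n=0: %3==0, s = (-35)-0 = -35; t=39
n=4: not %3==0, s = (-35)-4 = -39; t=43
s+t = (-39)+43 = 4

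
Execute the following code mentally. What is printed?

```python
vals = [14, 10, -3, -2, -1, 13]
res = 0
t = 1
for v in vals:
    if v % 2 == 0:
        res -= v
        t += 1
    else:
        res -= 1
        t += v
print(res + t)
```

-12

v=14: even, res = 0-14 = -14; t=2
v=10: even, res = (-14)-10 = -24; t=3
v=-3: not even, res = (-24)-1 = -25; t=0
v=-2: even, res = (-25)-(-2) = -23; t=1
v=-1: not even, res = (-23)-1 = -24; t=0
v=13: not even, res = (-24)-1 = -25; t=13
res+t = (-25)+13 = -12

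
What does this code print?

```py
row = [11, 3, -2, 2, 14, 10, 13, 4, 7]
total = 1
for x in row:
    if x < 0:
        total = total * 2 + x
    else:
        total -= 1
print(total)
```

-10

x=11: not <0, total = 1-1 = 0
x=3: not <0, total = 0-1 = -1
x=-2: <0, total = (-1)*2+(-2) = -4
x=2: not <0, total = (-4)-1 = -5
x=14: not <0, total = (-5)-1 = -6
x=10: not <0, total = (-6)-1 = -7
x=13: not <0, total = (-7)-1 = -8
x=4: not <0, total = (-8)-1 = -9
x=7: not <0, total = (-9)-1 = -10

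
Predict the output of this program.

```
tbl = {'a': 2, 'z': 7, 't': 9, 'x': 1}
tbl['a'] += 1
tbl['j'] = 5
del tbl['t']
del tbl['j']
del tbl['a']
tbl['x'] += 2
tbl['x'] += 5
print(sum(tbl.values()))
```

15

tbl['a'] = 2+1 = 3 → {'a': 3, 'z': 7, 't': 9, 'x': 1}
tbl['j'] = 5 → {'a': 3, 'z': 7, 't': 9, 'x': 1, 'j': 5}
del 't' → {'a': 3, 'z': 7, 'x': 1, 'j': 5}
del 'j' → {'a': 3, 'z': 7, 'x': 1}
del 'a' → {'z': 7, 'x': 1}
tbl['x'] = 1+2 = 3 → {'z': 7, 'x': 3}
tbl['x'] = 3+5 = 8 → {'z': 7, 'x': 8}
sum of values = 15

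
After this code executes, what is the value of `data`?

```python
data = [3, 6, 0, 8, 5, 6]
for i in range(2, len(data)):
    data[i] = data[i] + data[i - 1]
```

i=2: data[2] = 0+6 = 6 → [3, 6, 6, 8, 5, 6]
i=3: data[3] = 8+6 = 14 → [3, 6, 6, 14, 5, 6]
i=4: data[4] = 5+14 = 19 → [3, 6, 6, 14, 19, 6]
i=5: data[5] = 6+19 = 25 → [3, 6, 6, 14, 19, 25]

[3, 6, 6, 14, 19, 25]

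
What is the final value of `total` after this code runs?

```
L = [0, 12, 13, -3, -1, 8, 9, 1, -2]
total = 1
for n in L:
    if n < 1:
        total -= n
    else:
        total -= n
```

-36

n=0: <1, total = 1-0 = 1
n=12: not <1, total = 1-12 = -11
n=13: not <1, total = (-11)-13 = -24
n=-3: <1, total = (-24)-(-3) = -21
n=-1: <1, total = (-21)-(-1) = -20
n=8: not <1, total = (-20)-8 = -28
n=9: not <1, total = (-28)-9 = -37
n=1: not <1, total = (-37)-1 = -38
n=-2: <1, total = (-38)-(-2) = -36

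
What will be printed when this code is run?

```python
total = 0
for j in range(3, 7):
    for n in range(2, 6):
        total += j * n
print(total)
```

j=3,n=2: total = 0+6 = 6
j=3,n=3: total = 6+9 = 15
j=3,n=4: total = 15+12 = 27
j=3,n=5: total = 27+15 = 42
j=4,n=2: total = 42+8 = 50
j=4,n=3: total = 50+12 = 62
j=4,n=4: total = 62+16 = 78
j=4,n=5: total = 78+20 = 98
j=5,n=2: total = 98+10 = 108
j=5,n=3: total = 108+15 = 123
j=5,n=4: total = 123+20 = 143
j=5,n=5: total = 143+25 = 168
j=6,n=2: total = 168+12 = 180
j=6,n=3: total = 180+18 = 198
j=6,n=4: total = 198+24 = 222
j=6,n=5: total = 222+30 = 252

252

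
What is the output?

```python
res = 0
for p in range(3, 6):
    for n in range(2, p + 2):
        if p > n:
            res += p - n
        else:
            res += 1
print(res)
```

p=3,n=2: 3>2, res = 0+1 = 1
p=3,n=3: not 3>3, res = 1+1 = 2
p=3,n=4: not 3>4, res = 2+1 = 3
p=4,n=2: 4>2, res = 3+2 = 5
p=4,n=3: 4>3, res = 5+1 = 6
p=4,n=4: not 4>4, res = 6+1 = 7
p=4,n=5: not 4>5, res = 7+1 = 8
p=5,n=2: 5>2, res = 8+3 = 11
p=5,n=3: 5>3, res = 11+2 = 13
p=5,n=4: 5>4, res = 13+1 = 14
p=5,n=5: not 5>5, res = 14+1 = 15
p=5,n=6: not 5>6, res = 15+1 = 16

16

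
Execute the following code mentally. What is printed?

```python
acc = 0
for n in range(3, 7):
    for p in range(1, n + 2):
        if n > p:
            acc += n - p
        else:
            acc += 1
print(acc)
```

n=3,p=1: 3>1, acc = 0+2 = 2
n=3,p=2: 3>2, acc = 2+1 = 3
n=3,p=3: not 3>3, acc = 3+1 = 4
n=3,p=4: not 3>4, acc = 4+1 = 5
n=4,p=1: 4>1, acc = 5+3 = 8
n=4,p=2: 4>2, acc = 8+2 = 10
n=4,p=3: 4>3, acc = 10+1 = 11
n=4,p=4: not 4>4, acc = 11+1 = 12
n=4,p=5: not 4>5, acc = 12+1 = 13
n=5,p=1: 5>1, acc = 13+4 = 17
n=5,p=2: 5>2, acc = 17+3 = 20
n=5,p=3: 5>3, acc = 20+2 = 22
n=5,p=4: 5>4, acc = 22+1 = 23
n=5,p=5: not 5>5, acc = 23+1 = 24
n=5,p=6: not 5>6, acc = 24+1 = 25
n=6,p=1: 6>1, acc = 25+5 = 30
n=6,p=2: 6>2, acc = 30+4 = 34
n=6,p=3: 6>3, acc = 34+3 = 37
n=6,p=4: 6>4, acc = 37+2 = 39
n=6,p=5: 6>5, acc = 39+1 = 40
n=6,p=6: not 6>6, acc = 40+1 = 41
n=6,p=7: not 6>7, acc = 41+1 = 42

42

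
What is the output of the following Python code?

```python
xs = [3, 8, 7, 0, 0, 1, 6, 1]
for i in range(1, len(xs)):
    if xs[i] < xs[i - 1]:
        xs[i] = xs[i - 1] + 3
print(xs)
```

i=1: 8>=3, unchanged → [3, 8, 7, 0, 0, 1, 6, 1]
i=2: 7<8, xs[2] = 8+3 = 11 → [3, 8, 11, 0, 0, 1, 6, 1]
i=3: 0<11, xs[3] = 11+3 = 14 → [3, 8, 11, 14, 0, 1, 6, 1]
i=4: 0<14, xs[4] = 14+3 = 17 → [3, 8, 11, 14, 17, 1, 6, 1]
i=5: 1<17, xs[5] = 17+3 = 20 → [3, 8, 11, 14, 17, 20, 6, 1]
i=6: 6<20, xs[6] = 20+3 = 23 → [3, 8, 11, 14, 17, 20, 23, 1]
i=7: 1<23, xs[7] = 23+3 = 26 → [3, 8, 11, 14, 17, 20, 23, 26]

[3, 8, 11, 14, 17, 20, 23, 26]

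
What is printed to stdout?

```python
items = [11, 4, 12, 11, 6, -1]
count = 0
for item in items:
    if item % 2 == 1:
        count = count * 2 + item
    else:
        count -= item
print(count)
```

-11

item=11: odd, count = 0*2+11 = 11
item=4: not odd, count = 11-4 = 7
item=12: not odd, count = 7-12 = -5
item=11: odd, count = (-5)*2+11 = 1
item=6: not odd, count = 1-6 = -5
item=-1: odd, count = (-5)*2+(-1) = -11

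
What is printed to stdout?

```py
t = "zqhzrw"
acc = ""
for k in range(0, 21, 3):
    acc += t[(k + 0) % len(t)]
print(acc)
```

k=0: add t[0]='z' → 'z'
k=3: add t[3]='z' → 'zz'
k=6: add t[0]='z' → 'zzz'
k=9: add t[3]='z' → 'zzzz'
k=12: add t[0]='z' → 'zzzzz'
k=15: add t[3]='z' → 'zzzzzz'
k=18: add t[0]='z' → 'zzzzzzz'

zzzzzzz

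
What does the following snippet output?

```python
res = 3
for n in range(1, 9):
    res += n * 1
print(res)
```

39

n=1: res = 3+1*1 = 4
n=2: res = 4+2*1 = 6
n=3: res = 6+3*1 = 9
n=4: res = 9+4*1 = 13
n=5: res = 13+5*1 = 18
n=6: res = 18+6*1 = 24
n=7: res = 24+7*1 = 31
n=8: res = 31+8*1 = 39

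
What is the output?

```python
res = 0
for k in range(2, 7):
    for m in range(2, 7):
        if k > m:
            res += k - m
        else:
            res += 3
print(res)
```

k=2,m=2: not 2>2, res = 0+3 = 3
k=2,m=3: not 2>3, res = 3+3 = 6
k=2,m=4: not 2>4, res = 6+3 = 9
k=2,m=5: not 2>5, res = 9+3 = 12
k=2,m=6: not 2>6, res = 12+3 = 15
k=3,m=2: 3>2, res = 15+1 = 16
k=3,m=3: not 3>3, res = 16+3 = 19
k=3,m=4: not 3>4, res = 19+3 = 22
k=3,m=5: not 3>5, res = 22+3 = 25
k=3,m=6: not 3>6, res = 25+3 = 28
k=4,m=2: 4>2, res = 28+2 = 30
k=4,m=3: 4>3, res = 30+1 = 31
k=4,m=4: not 4>4, res = 31+3 = 34
k=4,m=5: not 4>5, res = 34+3 = 37
k=4,m=6: not 4>6, res = 37+3 = 40
k=5,m=2: 5>2, res = 40+3 = 43
k=5,m=3: 5>3, res = 43+2 = 45
k=5,m=4: 5>4, res = 45+1 = 46
k=5,m=5: not 5>5, res = 46+3 = 49
k=5,m=6: not 5>6, res = 49+3 = 52
k=6,m=2: 6>2, res = 52+4 = 56
k=6,m=3: 6>3, res = 56+3 = 59
k=6,m=4: 6>4, res = 59+2 = 61
k=6,m=5: 6>5, res = 61+1 = 62
k=6,m=6: not 6>6, res = 62+3 = 65

65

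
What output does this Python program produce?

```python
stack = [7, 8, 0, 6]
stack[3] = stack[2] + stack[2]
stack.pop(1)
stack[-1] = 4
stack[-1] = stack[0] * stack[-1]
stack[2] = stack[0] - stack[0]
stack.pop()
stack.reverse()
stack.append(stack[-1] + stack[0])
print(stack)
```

stack[3] = stack[2]+stack[2] = 0+0 = 0 → [7, 8, 0, 0]
pop(1) removes 8 → [7, 0, 0]
stack[-1] = 4 → [7, 0, 4]
stack[-1] = stack[0]*stack[-1] = 7*4 = 28 → [7, 0, 28]
stack[2] = stack[0]-stack[0] = 7-7 = 0 → [7, 0, 0]
pop() removes 0 → [7, 0]
reverse → [0, 7]
append stack[-1]+stack[0] = 7+0 = 7 → [0, 7, 7]

[0, 7, 7]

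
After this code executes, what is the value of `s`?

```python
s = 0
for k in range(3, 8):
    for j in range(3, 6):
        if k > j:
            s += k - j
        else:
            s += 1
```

k=3,j=3: not 3>3, s = 0+1 = 1
k=3,j=4: not 3>4, s = 1+1 = 2
k=3,j=5: not 3>5, s = 2+1 = 3
k=4,j=3: 4>3, s = 3+1 = 4
k=4,j=4: not 4>4, s = 4+1 = 5
k=4,j=5: not 4>5, s = 5+1 = 6
k=5,j=3: 5>3, s = 6+2 = 8
k=5,j=4: 5>4, s = 8+1 = 9
k=5,j=5: not 5>5, s = 9+1 = 10
k=6,j=3: 6>3, s = 10+3 = 13
k=6,j=4: 6>4, s = 13+2 = 15
k=6,j=5: 6>5, s = 15+1 = 16
k=7,j=3: 7>3, s = 16+4 = 20
k=7,j=4: 7>4, s = 20+3 = 23
k=7,j=5: 7>5, s = 23+2 = 25

25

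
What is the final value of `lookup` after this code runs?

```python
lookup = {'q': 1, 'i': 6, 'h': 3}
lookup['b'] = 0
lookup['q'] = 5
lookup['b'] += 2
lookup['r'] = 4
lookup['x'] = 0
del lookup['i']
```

{'q': 5, 'h': 3, 'b': 2, 'r': 4, 'x': 0}

lookup['b'] = 0 → {'q': 1, 'i': 6, 'h': 3, 'b': 0}
lookup['q'] = 5 → {'q': 5, 'i': 6, 'h': 3, 'b': 0}
lookup['b'] = 0+2 = 2 → {'q': 5, 'i': 6, 'h': 3, 'b': 2}
lookup['r'] = 4 → {'q': 5, 'i': 6, 'h': 3, 'b': 2, 'r': 4}
lookup['x'] = 0 → {'q': 5, 'i': 6, 'h': 3, 'b': 2, 'r': 4, 'x': 0}
del 'i' → {'q': 5, 'h': 3, 'b': 2, 'r': 4, 'x': 0}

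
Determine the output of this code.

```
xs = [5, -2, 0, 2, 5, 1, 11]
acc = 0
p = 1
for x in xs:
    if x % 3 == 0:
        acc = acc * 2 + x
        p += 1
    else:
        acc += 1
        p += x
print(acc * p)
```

192

x=5: not %3==0, acc = 0+1 = 1; p=6
x=-2: not %3==0, acc = 1+1 = 2; p=4
x=0: %3==0, acc = 2*2+0 = 4; p=5
x=2: not %3==0, acc = 4+1 = 5; p=7
x=5: not %3==0, acc = 5+1 = 6; p=12
x=1: not %3==0, acc = 6+1 = 7; p=13
x=11: not %3==0, acc = 7+1 = 8; p=24
acc*p = 8*24 = 192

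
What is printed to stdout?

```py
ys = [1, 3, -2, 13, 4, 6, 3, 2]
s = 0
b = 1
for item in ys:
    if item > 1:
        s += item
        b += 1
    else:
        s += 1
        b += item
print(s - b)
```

27

item=1: not >1, s = 0+1 = 1; b=2
item=3: >1, s = 1+3 = 4; b=3
item=-2: not >1, s = 4+1 = 5; b=1
item=13: >1, s = 5+13 = 18; b=2
item=4: >1, s = 18+4 = 22; b=3
item=6: >1, s = 22+6 = 28; b=4
item=3: >1, s = 28+3 = 31; b=5
item=2: >1, s = 31+2 = 33; b=6
s-b = 33-6 = 27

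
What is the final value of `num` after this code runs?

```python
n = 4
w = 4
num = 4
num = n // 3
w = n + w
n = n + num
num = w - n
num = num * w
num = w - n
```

num = 4//3 = 1
w = 4+4 = 8
n = 4+1 = 5
num = 8-5 = 3
num = 3*8 = 24
num = 8-5 = 3

3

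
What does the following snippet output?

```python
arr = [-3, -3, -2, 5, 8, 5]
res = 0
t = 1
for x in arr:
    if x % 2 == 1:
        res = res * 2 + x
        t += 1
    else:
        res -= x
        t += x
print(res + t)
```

x=-3: odd, res = 0*2+(-3) = -3; t=2
x=-3: odd, res = (-3)*2+(-3) = -9; t=3
x=-2: not odd, res = (-9)-(-2) = -7; t=1
x=5: odd, res = (-7)*2+5 = -9; t=2
x=8: not odd, res = (-9)-8 = -17; t=10
x=5: odd, res = (-17)*2+5 = -29; t=11
res+t = (-29)+11 = -18

-18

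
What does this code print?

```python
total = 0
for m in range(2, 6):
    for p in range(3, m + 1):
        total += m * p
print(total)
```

97

m=3,p=3: total = 0+9 = 9
m=4,p=3: total = 9+12 = 21
m=4,p=4: total = 21+16 = 37
m=5,p=3: total = 37+15 = 52
m=5,p=4: total = 52+20 = 72
m=5,p=5: total = 72+25 = 97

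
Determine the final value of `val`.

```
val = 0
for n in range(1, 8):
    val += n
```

n=1: val = 0+1 = 1
n=2: val = 1+2 = 3
n=3: val = 3+3 = 6
n=4: val = 6+4 = 10
n=5: val = 10+5 = 15
n=6: val = 15+6 = 21
n=7: val = 21+7 = 28

28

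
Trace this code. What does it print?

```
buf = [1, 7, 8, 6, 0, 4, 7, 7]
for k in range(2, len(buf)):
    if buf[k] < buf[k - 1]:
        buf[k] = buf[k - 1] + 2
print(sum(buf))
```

86

k=2: 8>=7, unchanged → [1, 7, 8, 6, 0, 4, 7, 7]
k=3: 6<8, buf[3] = 8+2 = 10 → [1, 7, 8, 10, 0, 4, 7, 7]
k=4: 0<10, buf[4] = 10+2 = 12 → [1, 7, 8, 10, 12, 4, 7, 7]
k=5: 4<12, buf[5] = 12+2 = 14 → [1, 7, 8, 10, 12, 14, 7, 7]
k=6: 7<14, buf[6] = 14+2 = 16 → [1, 7, 8, 10, 12, 14, 16, 7]
k=7: 7<16, buf[7] = 16+2 = 18 → [1, 7, 8, 10, 12, 14, 16, 18]
sum = 86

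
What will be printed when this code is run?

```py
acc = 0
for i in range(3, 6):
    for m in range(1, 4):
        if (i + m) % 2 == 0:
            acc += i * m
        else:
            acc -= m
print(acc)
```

i=3,m=1: even sum, acc = 0+3 = 3
i=3,m=2: odd sum, acc = 3-2 = 1
i=3,m=3: even sum, acc = 1+9 = 10
i=4,m=1: odd sum, acc = 10-1 = 9
i=4,m=2: even sum, acc = 9+8 = 17
i=4,m=3: odd sum, acc = 17-3 = 14
i=5,m=1: even sum, acc = 14+5 = 19
i=5,m=2: odd sum, acc = 19-2 = 17
i=5,m=3: even sum, acc = 17+15 = 32

32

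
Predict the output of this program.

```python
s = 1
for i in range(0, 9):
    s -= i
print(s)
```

i=0: s = 1-0 = 1
i=1: s = 1-1 = 0
i=2: s = 0-2 = -2
i=3: s = (-2)-3 = -5
i=4: s = (-5)-4 = -9
i=5: s = (-9)-5 = -14
i=6: s = (-14)-6 = -20
i=7: s = (-20)-7 = -27
i=8: s = (-27)-8 = -35

-35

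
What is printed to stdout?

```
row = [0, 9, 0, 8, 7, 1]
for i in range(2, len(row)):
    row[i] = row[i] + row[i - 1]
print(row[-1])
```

25

i=2: row[2] = 0+9 = 9 → [0, 9, 9, 8, 7, 1]
i=3: row[3] = 8+9 = 17 → [0, 9, 9, 17, 7, 1]
i=4: row[4] = 7+17 = 24 → [0, 9, 9, 17, 24, 1]
i=5: row[5] = 1+24 = 25 → [0, 9, 9, 17, 24, 25]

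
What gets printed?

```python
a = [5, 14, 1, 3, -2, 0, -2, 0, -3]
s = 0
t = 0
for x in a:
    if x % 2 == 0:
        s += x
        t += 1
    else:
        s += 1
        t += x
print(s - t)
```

x=5: not even, s = 0+1 = 1; t=5
x=14: even, s = 1+14 = 15; t=6
x=1: not even, s = 15+1 = 16; t=7
x=3: not even, s = 16+1 = 17; t=10
x=-2: even, s = 17+(-2) = 15; t=11
x=0: even, s = 15+0 = 15; t=12
x=-2: even, s = 15+(-2) = 13; t=13
x=0: even, s = 13+0 = 13; t=14
x=-3: not even, s = 13+1 = 14; t=11
s-t = 14-11 = 3

3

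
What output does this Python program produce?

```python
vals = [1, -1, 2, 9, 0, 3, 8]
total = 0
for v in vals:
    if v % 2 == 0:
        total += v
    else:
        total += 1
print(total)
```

14

v=1: not even, total = 0+1 = 1
v=-1: not even, total = 1+1 = 2
v=2: even, total = 2+2 = 4
v=9: not even, total = 4+1 = 5
v=0: even, total = 5+0 = 5
v=3: not even, total = 5+1 = 6
v=8: even, total = 6+8 = 14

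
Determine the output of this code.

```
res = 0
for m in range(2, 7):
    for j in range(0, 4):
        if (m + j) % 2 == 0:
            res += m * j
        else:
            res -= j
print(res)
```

m=2,j=0: even sum, res = 0+0 = 0
m=2,j=1: odd sum, res = 0-1 = -1
m=2,j=2: even sum, res = (-1)+4 = 3
m=2,j=3: odd sum, res = 3-3 = 0
m=3,j=0: odd sum, res = 0-0 = 0
m=3,j=1: even sum, res = 0+3 = 3
m=3,j=2: odd sum, res = 3-2 = 1
m=3,j=3: even sum, res = 1+9 = 10
m=4,j=0: even sum, res = 10+0 = 10
m=4,j=1: odd sum, res = 10-1 = 9
m=4,j=2: even sum, res = 9+8 = 17
m=4,j=3: odd sum, res = 17-3 = 14
m=5,j=0: odd sum, res = 14-0 = 14
m=5,j=1: even sum, res = 14+5 = 19
m=5,j=2: odd sum, res = 19-2 = 17
m=5,j=3: even sum, res = 17+15 = 32
m=6,j=0: even sum, res = 32+0 = 32
m=6,j=1: odd sum, res = 32-1 = 31
m=6,j=2: even sum, res = 31+12 = 43
m=6,j=3: odd sum, res = 43-3 = 40

40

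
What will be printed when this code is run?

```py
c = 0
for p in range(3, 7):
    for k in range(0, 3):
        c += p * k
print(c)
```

p=3,k=0: c = 0+0 = 0
p=3,k=1: c = 0+3 = 3
p=3,k=2: c = 3+6 = 9
p=4,k=0: c = 9+0 = 9
p=4,k=1: c = 9+4 = 13
p=4,k=2: c = 13+8 = 21
p=5,k=0: c = 21+0 = 21
p=5,k=1: c = 21+5 = 26
p=5,k=2: c = 26+10 = 36
p=6,k=0: c = 36+0 = 36
p=6,k=1: c = 36+6 = 42
p=6,k=2: c = 42+12 = 54

54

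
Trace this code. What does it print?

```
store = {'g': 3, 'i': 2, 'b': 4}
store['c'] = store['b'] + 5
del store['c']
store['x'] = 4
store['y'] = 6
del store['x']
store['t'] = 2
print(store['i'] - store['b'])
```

-2

store['c'] = store['b']+5 = 9 → {'g': 3, 'i': 2, 'b': 4, 'c': 9}
del 'c' → {'g': 3, 'i': 2, 'b': 4}
store['x'] = 4 → {'g': 3, 'i': 2, 'b': 4, 'x': 4}
store['y'] = 6 → {'g': 3, 'i': 2, 'b': 4, 'x': 4, 'y': 6}
del 'x' → {'g': 3, 'i': 2, 'b': 4, 'y': 6}
store['t'] = 2 → {'g': 3, 'i': 2, 'b': 4, 'y': 6, 't': 2}
store['i']-store['b'] = 2-4 = -2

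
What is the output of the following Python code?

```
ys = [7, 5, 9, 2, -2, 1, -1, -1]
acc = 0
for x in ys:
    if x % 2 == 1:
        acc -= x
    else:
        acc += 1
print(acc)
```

-18

x=7: odd, acc = 0-7 = -7
x=5: odd, acc = (-7)-5 = -12
x=9: odd, acc = (-12)-9 = -21
x=2: not odd, acc = (-21)+1 = -20
x=-2: not odd, acc = (-20)+1 = -19
x=1: odd, acc = (-19)-1 = -20
x=-1: odd, acc = (-20)-(-1) = -19
x=-1: odd, acc = (-19)-(-1) = -18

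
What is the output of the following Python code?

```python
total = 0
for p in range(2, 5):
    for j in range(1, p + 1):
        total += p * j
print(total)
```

64

p=2,j=1: total = 0+2 = 2
p=2,j=2: total = 2+4 = 6
p=3,j=1: total = 6+3 = 9
p=3,j=2: total = 9+6 = 15
p=3,j=3: total = 15+9 = 24
p=4,j=1: total = 24+4 = 28
p=4,j=2: total = 28+8 = 36
p=4,j=3: total = 36+12 = 48
p=4,j=4: total = 48+16 = 64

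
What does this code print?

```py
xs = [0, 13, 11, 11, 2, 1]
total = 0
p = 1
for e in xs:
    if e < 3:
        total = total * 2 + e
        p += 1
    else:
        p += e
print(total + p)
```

e=0: <3, total = 0*2+0 = 0; p=2
e=13: not <3; p=15
e=11: not <3; p=26
e=11: not <3; p=37
e=2: <3, total = 0*2+2 = 2; p=38
e=1: <3, total = 2*2+1 = 5; p=39
total+p = 5+39 = 44

44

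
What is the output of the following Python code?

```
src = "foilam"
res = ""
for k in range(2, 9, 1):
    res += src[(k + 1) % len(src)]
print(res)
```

lamfoil

k=2: add src[3]='l' → 'l'
k=3: add src[4]='a' → 'la'
k=4: add src[5]='m' → 'lam'
k=5: add src[0]='f' → 'lamf'
k=6: add src[1]='o' → 'lamfo'
k=7: add src[2]='i' → 'lamfoi'
k=8: add src[3]='l' → 'lamfoil'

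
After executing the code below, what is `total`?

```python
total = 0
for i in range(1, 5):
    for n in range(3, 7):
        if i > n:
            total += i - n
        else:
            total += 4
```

i=1,n=3: not 1>3, total = 0+4 = 4
i=1,n=4: not 1>4, total = 4+4 = 8
i=1,n=5: not 1>5, total = 8+4 = 12
i=1,n=6: not 1>6, total = 12+4 = 16
i=2,n=3: not 2>3, total = 16+4 = 20
i=2,n=4: not 2>4, total = 20+4 = 24
i=2,n=5: not 2>5, total = 24+4 = 28
i=2,n=6: not 2>6, total = 28+4 = 32
i=3,n=3: not 3>3, total = 32+4 = 36
i=3,n=4: not 3>4, total = 36+4 = 40
i=3,n=5: not 3>5, total = 40+4 = 44
i=3,n=6: not 3>6, total = 44+4 = 48
i=4,n=3: 4>3, total = 48+1 = 49
i=4,n=4: not 4>4, total = 49+4 = 53
i=4,n=5: not 4>5, total = 53+4 = 57
i=4,n=6: not 4>6, total = 57+4 = 61

61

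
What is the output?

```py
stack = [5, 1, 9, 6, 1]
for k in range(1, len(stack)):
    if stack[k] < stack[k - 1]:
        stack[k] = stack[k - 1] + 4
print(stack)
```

k=1: 1<5, stack[1] = 5+4 = 9 → [5, 9, 9, 6, 1]
k=2: 9>=9, unchanged → [5, 9, 9, 6, 1]
k=3: 6<9, stack[3] = 9+4 = 13 → [5, 9, 9, 13, 1]
k=4: 1<13, stack[4] = 13+4 = 17 → [5, 9, 9, 13, 17]

[5, 9, 9, 13, 17]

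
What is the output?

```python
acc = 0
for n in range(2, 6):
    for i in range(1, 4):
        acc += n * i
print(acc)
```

84

n=2,i=1: acc = 0+2 = 2
n=2,i=2: acc = 2+4 = 6
n=2,i=3: acc = 6+6 = 12
n=3,i=1: acc = 12+3 = 15
n=3,i=2: acc = 15+6 = 21
n=3,i=3: acc = 21+9 = 30
n=4,i=1: acc = 30+4 = 34
n=4,i=2: acc = 34+8 = 42
n=4,i=3: acc = 42+12 = 54
n=5,i=1: acc = 54+5 = 59
n=5,i=2: acc = 59+10 = 69
n=5,i=3: acc = 69+15 = 84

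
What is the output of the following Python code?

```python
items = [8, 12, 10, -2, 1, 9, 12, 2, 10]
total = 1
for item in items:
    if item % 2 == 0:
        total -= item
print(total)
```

-51

item=8: even, total = 1-8 = -7
item=12: even, total = (-7)-12 = -19
item=10: even, total = (-19)-10 = -29
item=-2: even, total = (-29)-(-2) = -27
item=1: not even
item=9: not even
item=12: even, total = (-27)-12 = -39
item=2: even, total = (-39)-2 = -41
item=10: even, total = (-41)-10 = -51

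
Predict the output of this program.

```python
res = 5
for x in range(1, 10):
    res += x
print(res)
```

50

x=1: res = 5+1 = 6
x=2: res = 6+2 = 8
x=3: res = 8+3 = 11
x=4: res = 11+4 = 15
x=5: res = 15+5 = 20
x=6: res = 20+6 = 26
x=7: res = 26+7 = 33
x=8: res = 33+8 = 41
x=9: res = 41+9 = 50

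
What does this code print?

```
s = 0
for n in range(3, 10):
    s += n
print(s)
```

42

n=3: s = 0+3 = 3
n=4: s = 3+4 = 7
n=5: s = 7+5 = 12
n=6: s = 12+6 = 18
n=7: s = 18+7 = 25
n=8: s = 25+8 = 33
n=9: s = 33+9 = 42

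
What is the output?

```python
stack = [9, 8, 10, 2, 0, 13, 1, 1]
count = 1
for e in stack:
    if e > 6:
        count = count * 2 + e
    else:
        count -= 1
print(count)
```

147

e=9: >6, count = 1*2+9 = 11
e=8: >6, count = 11*2+8 = 30
e=10: >6, count = 30*2+10 = 70
e=2: not >6, count = 70-1 = 69
e=0: not >6, count = 69-1 = 68
e=13: >6, count = 68*2+13 = 149
e=1: not >6, count = 149-1 = 148
e=1: not >6, count = 148-1 = 147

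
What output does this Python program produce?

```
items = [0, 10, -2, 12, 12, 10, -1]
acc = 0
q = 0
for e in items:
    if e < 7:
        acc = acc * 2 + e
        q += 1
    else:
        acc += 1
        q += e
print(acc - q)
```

-42

e=0: <7, acc = 0*2+0 = 0; q=1
e=10: not <7, acc = 0+1 = 1; q=11
e=-2: <7, acc = 1*2+(-2) = 0; q=12
e=12: not <7, acc = 0+1 = 1; q=24
e=12: not <7, acc = 1+1 = 2; q=36
e=10: not <7, acc = 2+1 = 3; q=46
e=-1: <7, acc = 3*2+(-1) = 5; q=47
acc-q = 5-47 = -42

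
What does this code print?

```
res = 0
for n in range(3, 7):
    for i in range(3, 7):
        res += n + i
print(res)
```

n=3,i=3: res = 0+6 = 6
n=3,i=4: res = 6+7 = 13
n=3,i=5: res = 13+8 = 21
n=3,i=6: res = 21+9 = 30
n=4,i=3: res = 30+7 = 37
n=4,i=4: res = 37+8 = 45
n=4,i=5: res = 45+9 = 54
n=4,i=6: res = 54+10 = 64
n=5,i=3: res = 64+8 = 72
n=5,i=4: res = 72+9 = 81
n=5,i=5: res = 81+10 = 91
n=5,i=6: res = 91+11 = 102
n=6,i=3: res = 102+9 = 111
n=6,i=4: res = 111+10 = 121
n=6,i=5: res = 121+11 = 132
n=6,i=6: res = 132+12 = 144

144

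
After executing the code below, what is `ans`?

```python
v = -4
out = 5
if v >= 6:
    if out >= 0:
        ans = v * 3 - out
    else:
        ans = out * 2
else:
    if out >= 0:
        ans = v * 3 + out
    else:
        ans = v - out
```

v=-4, out=5
v >= 6 is False; out >= 0 is True
→ ans = v * 3 + out = -7

-7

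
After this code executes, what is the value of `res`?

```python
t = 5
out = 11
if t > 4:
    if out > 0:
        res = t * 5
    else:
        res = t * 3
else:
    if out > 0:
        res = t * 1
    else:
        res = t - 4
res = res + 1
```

26

t=5, out=11
t > 4 is True; out > 0 is True
→ res = t * 5 = 25
res = 25+1 = 26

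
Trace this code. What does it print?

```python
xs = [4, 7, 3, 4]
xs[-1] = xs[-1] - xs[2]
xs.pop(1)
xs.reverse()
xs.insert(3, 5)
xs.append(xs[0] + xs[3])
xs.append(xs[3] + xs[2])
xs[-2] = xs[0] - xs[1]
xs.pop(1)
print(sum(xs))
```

xs[-1] = xs[-1]-xs[2] = 4-3 = 1 → [4, 7, 3, 1]
pop(1) removes 7 → [4, 3, 1]
reverse → [1, 3, 4]
insert 5 at 3 → [1, 3, 4, 5]
append xs[0]+xs[3] = 1+5 = 6 → [1, 3, 4, 5, 6]
append xs[3]+xs[2] = 5+4 = 9 → [1, 3, 4, 5, 6, 9]
xs[-2] = xs[0]-xs[1] = 1-3 = -2 → [1, 3, 4, 5, -2, 9]
pop(1) removes 3 → [1, 4, 5, -2, 9]
sum = 17

17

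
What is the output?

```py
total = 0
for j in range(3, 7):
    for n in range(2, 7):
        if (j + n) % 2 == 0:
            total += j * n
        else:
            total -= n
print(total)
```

j=3,n=2: odd sum, total = 0-2 = -2
j=3,n=3: even sum, total = (-2)+9 = 7
j=3,n=4: odd sum, total = 7-4 = 3
j=3,n=5: even sum, total = 3+15 = 18
j=3,n=6: odd sum, total = 18-6 = 12
j=4,n=2: even sum, total = 12+8 = 20
j=4,n=3: odd sum, total = 20-3 = 17
j=4,n=4: even sum, total = 17+16 = 33
j=4,n=5: odd sum, total = 33-5 = 28
j=4,n=6: even sum, total = 28+24 = 52
j=5,n=2: odd sum, total = 52-2 = 50
j=5,n=3: even sum, total = 50+15 = 65
j=5,n=4: odd sum, total = 65-4 = 61
j=5,n=5: even sum, total = 61+25 = 86
j=5,n=6: odd sum, total = 86-6 = 80
j=6,n=2: even sum, total = 80+12 = 92
j=6,n=3: odd sum, total = 92-3 = 89
j=6,n=4: even sum, total = 89+24 = 113
j=6,n=5: odd sum, total = 113-5 = 108
j=6,n=6: even sum, total = 108+36 = 144

144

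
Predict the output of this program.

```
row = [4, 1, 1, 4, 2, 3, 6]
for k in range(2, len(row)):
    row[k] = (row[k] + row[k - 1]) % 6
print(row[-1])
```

5

k=2: row[2] = (1+1)%6 = 2 → [4, 1, 2, 4, 2, 3, 6]
k=3: row[3] = (4+2)%6 = 0 → [4, 1, 2, 0, 2, 3, 6]
k=4: row[4] = (2+0)%6 = 2 → [4, 1, 2, 0, 2, 3, 6]
k=5: row[5] = (3+2)%6 = 5 → [4, 1, 2, 0, 2, 5, 6]
k=6: row[6] = (6+5)%6 = 5 → [4, 1, 2, 0, 2, 5, 5]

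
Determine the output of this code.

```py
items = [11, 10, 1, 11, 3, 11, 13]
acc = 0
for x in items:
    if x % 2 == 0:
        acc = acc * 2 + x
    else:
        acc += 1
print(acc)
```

17

x=11: not even, acc = 0+1 = 1
x=10: even, acc = 1*2+10 = 12
x=1: not even, acc = 12+1 = 13
x=11: not even, acc = 13+1 = 14
x=3: not even, acc = 14+1 = 15
x=11: not even, acc = 15+1 = 16
x=13: not even, acc = 16+1 = 17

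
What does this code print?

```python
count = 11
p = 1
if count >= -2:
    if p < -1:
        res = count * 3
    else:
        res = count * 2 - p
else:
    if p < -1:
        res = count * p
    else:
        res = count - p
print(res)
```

21

count=11, p=1
count >= -2 is True; p < -1 is False
→ res = count * 2 - p = 21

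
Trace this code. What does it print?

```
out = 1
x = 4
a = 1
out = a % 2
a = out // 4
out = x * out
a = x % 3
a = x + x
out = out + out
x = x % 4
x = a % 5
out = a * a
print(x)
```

out = 1%2 = 1
a = 1//4 = 0
out = 4*1 = 4
a = 4%3 = 1
a = 4+4 = 8
out = 4+4 = 8
x = 4%4 = 0
x = 8%5 = 3
out = 8*8 = 64

3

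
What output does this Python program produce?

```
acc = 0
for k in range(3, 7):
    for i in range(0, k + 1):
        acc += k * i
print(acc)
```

k=3,i=0: acc = 0+0 = 0
k=3,i=1: acc = 0+3 = 3
k=3,i=2: acc = 3+6 = 9
k=3,i=3: acc = 9+9 = 18
k=4,i=0: acc = 18+0 = 18
k=4,i=1: acc = 18+4 = 22
k=4,i=2: acc = 22+8 = 30
k=4,i=3: acc = 30+12 = 42
k=4,i=4: acc = 42+16 = 58
k=5,i=0: acc = 58+0 = 58
k=5,i=1: acc = 58+5 = 63
k=5,i=2: acc = 63+10 = 73
k=5,i=3: acc = 73+15 = 88
k=5,i=4: acc = 88+20 = 108
k=5,i=5: acc = 108+25 = 133
k=6,i=0: acc = 133+0 = 133
k=6,i=1: acc = 133+6 = 139
k=6,i=2: acc = 139+12 = 151
k=6,i=3: acc = 151+18 = 169
k=6,i=4: acc = 169+24 = 193
k=6,i=5: acc = 193+30 = 223
k=6,i=6: acc = 223+36 = 259

259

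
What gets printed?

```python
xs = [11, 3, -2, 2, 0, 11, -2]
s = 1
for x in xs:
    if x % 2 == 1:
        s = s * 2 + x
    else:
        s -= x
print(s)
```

x=11: odd, s = 1*2+11 = 13
x=3: odd, s = 13*2+3 = 29
x=-2: not odd, s = 29-(-2) = 31
x=2: not odd, s = 31-2 = 29
x=0: not odd, s = 29-0 = 29
x=11: odd, s = 29*2+11 = 69
x=-2: not odd, s = 69-(-2) = 71

71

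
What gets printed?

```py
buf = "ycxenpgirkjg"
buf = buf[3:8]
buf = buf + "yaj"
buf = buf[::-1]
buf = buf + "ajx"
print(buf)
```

slice [3:8] → 'enpgi'
+ 'yaj' → 'enpgiyaj'
reverse → 'jayigpne'
+ 'ajx' → 'jayigpneajx'

jayigpneajx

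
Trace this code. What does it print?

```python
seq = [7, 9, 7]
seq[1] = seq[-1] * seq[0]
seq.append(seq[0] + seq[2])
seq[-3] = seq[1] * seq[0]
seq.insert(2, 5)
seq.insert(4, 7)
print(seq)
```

seq[1] = seq[-1]*seq[0] = 7*7 = 49 → [7, 49, 7]
append seq[0]+seq[2] = 7+7 = 14 → [7, 49, 7, 14]
seq[-3] = seq[1]*seq[0] = 49*7 = 343 → [7, 343, 7, 14]
insert 5 at 2 → [7, 343, 5, 7, 14]
insert 7 at 4 → [7, 343, 5, 7, 7, 14]

[7, 343, 5, 7, 7, 14]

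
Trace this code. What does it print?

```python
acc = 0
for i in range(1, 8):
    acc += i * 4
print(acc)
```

112

i=1: acc = 0+1*4 = 4
i=2: acc = 4+2*4 = 12
i=3: acc = 12+3*4 = 24
i=4: acc = 24+4*4 = 40
i=5: acc = 40+5*4 = 60
i=6: acc = 60+6*4 = 84
i=7: acc = 84+7*4 = 112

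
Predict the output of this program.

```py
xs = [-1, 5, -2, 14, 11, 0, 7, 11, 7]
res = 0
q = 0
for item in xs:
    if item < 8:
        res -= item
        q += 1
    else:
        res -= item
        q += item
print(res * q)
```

item=-1: <8, res = 0-(-1) = 1; q=1
item=5: <8, res = 1-5 = -4; q=2
item=-2: <8, res = (-4)-(-2) = -2; q=3
item=14: not <8, res = (-2)-14 = -16; q=17
item=11: not <8, res = (-16)-11 = -27; q=28
item=0: <8, res = (-27)-0 = -27; q=29
item=7: <8, res = (-27)-7 = -34; q=30
item=11: not <8, res = (-34)-11 = -45; q=41
item=7: <8, res = (-45)-7 = -52; q=42
res*q = (-52)*42 = -2184

-2184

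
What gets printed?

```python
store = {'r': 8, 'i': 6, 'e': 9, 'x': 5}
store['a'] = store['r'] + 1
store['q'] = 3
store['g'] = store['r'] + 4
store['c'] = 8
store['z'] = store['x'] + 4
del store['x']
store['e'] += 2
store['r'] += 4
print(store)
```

{'r': 12, 'i': 6, 'e': 11, 'a': 9, 'q': 3, 'g': 12, 'c': 8, 'z': 9}

store['a'] = store['r']+1 = 9 → {'r': 8, 'i': 6, 'e': 9, 'x': 5, 'a': 9}
store['q'] = 3 → {'r': 8, 'i': 6, 'e': 9, 'x': 5, 'a': 9, 'q': 3}
store['g'] = store['r']+4 = 12 → {'r': 8, 'i': 6, 'e': 9, 'x': 5, 'a': 9, 'q': 3, 'g': 12}
store['c'] = 8 → {'r': 8, 'i': 6, 'e': 9, 'x': 5, 'a': 9, 'q': 3, 'g': 12, 'c': 8}
store['z'] = store['x']+4 = 9 → {'r': 8, 'i': 6, 'e': 9, 'x': 5, 'a': 9, 'q': 3, 'g': 12, 'c': 8, 'z': 9}
del 'x' → {'r': 8, 'i': 6, 'e': 9, 'a': 9, 'q': 3, 'g': 12, 'c': 8, 'z': 9}
store['e'] = 9+2 = 11 → {'r': 8, 'i': 6, 'e': 11, 'a': 9, 'q': 3, 'g': 12, 'c': 8, 'z': 9}
store['r'] = 8+4 = 12 → {'r': 12, 'i': 6, 'e': 11, 'a': 9, 'q': 3, 'g': 12, 'c': 8, 'z': 9}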